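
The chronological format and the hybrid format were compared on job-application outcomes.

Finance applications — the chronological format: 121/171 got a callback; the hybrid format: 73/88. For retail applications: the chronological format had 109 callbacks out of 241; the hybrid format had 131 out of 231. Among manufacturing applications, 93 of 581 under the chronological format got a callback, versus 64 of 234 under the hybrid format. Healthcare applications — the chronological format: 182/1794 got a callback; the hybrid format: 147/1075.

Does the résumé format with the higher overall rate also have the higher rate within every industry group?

Yes

Finance: the chronological format 121/171 = 70.8%, the hybrid format 73/88 = 83.0% → the hybrid format
Retail: the chronological format 109/241 = 45.2%, the hybrid format 131/231 = 56.7% → the hybrid format
Manufacturing: the chronological format 93/581 = 16.0%, the hybrid format 64/234 = 27.4% → the hybrid format
Healthcare: the chronological format 182/1794 = 10.1%, the hybrid format 147/1075 = 13.7% → the hybrid format
Overall: the chronological format 505/2787 = 18.1%, the hybrid format 415/1628 = 25.5% → the hybrid format
The hybrid format wins overall and in every industry group — no reversal.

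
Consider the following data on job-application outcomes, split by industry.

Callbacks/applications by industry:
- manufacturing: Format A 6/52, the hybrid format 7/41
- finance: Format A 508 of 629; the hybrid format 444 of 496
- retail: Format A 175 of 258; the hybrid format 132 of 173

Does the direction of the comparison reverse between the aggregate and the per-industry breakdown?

Manufacturing: Format A 6/52 = 11.5%, the hybrid format 7/41 = 17.1% → the hybrid format
Finance: Format A 508/629 = 80.8%, the hybrid format 444/496 = 89.5% → the hybrid format
Retail: Format A 175/258 = 67.8%, the hybrid format 132/173 = 76.3% → the hybrid format
Overall: Format A 689/939 = 73.4%, the hybrid format 583/710 = 82.1% → the hybrid format
The hybrid format wins overall and in every industry group — no reversal.

No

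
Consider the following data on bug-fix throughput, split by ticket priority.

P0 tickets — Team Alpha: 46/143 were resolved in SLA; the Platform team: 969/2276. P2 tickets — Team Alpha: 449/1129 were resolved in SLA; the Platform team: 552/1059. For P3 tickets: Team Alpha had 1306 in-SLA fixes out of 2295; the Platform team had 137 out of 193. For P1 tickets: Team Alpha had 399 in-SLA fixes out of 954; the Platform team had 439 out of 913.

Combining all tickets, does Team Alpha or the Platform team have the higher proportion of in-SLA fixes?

P0: Team Alpha 46/143 = 32.2%, the Platform team 969/2276 = 42.6% → the Platform team
P2: Team Alpha 449/1129 = 39.8%, the Platform team 552/1059 = 52.1% → the Platform team
P3: Team Alpha 1306/2295 = 56.9%, the Platform team 137/193 = 71.0% → the Platform team
P1: Team Alpha 399/954 = 41.8%, the Platform team 439/913 = 48.1% → the Platform team
Overall: Team Alpha 2200/4521 = 48.7%, the Platform team 2097/4441 = 47.2% → Team Alpha
(The Platform team wins every ticket group but Team Alpha wins overall — the Platform team's tickets skew toward the low-rate P0 group.)

Team Alpha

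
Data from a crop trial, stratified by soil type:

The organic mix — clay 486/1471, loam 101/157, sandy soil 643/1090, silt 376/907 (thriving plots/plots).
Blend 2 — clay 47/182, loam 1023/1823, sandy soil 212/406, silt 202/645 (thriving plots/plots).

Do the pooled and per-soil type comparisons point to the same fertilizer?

No

Clay: the organic mix 486/1471 = 33.0%, Blend 2 47/182 = 25.8% → the organic mix
Loam: the organic mix 101/157 = 64.3%, Blend 2 1023/1823 = 56.1% → the organic mix
Sandy soil: the organic mix 643/1090 = 59.0%, Blend 2 212/406 = 52.2% → the organic mix
Silt: the organic mix 376/907 = 41.5%, Blend 2 202/645 = 31.3% → the organic mix
Overall: the organic mix 1606/3625 = 44.3%, Blend 2 1484/3056 = 48.6% → Blend 2
The organic mix wins each soil group but Blend 2 wins overall — the comparison reverses. The organic mix's plots skew toward clay, which has a lower base rate.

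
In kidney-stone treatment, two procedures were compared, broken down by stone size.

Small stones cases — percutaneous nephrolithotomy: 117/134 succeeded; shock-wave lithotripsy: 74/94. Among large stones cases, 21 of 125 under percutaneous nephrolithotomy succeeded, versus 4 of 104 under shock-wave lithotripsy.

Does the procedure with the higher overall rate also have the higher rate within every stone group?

Small stones: percutaneous nephrolithotomy 117/134 = 87.3%, shock-wave lithotripsy 74/94 = 78.7% → percutaneous nephrolithotomy
Large stones: percutaneous nephrolithotomy 21/125 = 16.8%, shock-wave lithotripsy 4/104 = 3.8% → percutaneous nephrolithotomy
Overall: percutaneous nephrolithotomy 138/259 = 53.3%, shock-wave lithotripsy 78/198 = 39.4% → percutaneous nephrolithotomy
Percutaneous nephrolithotomy wins overall and in every stone group — no reversal.

Yes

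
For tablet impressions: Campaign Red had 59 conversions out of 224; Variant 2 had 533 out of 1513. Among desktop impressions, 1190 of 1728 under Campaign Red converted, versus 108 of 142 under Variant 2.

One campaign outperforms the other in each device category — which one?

Tablet: Campaign Red 59/224 = 26.3%, Variant 2 533/1513 = 35.2% → Variant 2
Desktop: Campaign Red 1190/1728 = 68.9%, Variant 2 108/142 = 76.1% → Variant 2
Variant 2 has the higher rate in both groups.

Variant 2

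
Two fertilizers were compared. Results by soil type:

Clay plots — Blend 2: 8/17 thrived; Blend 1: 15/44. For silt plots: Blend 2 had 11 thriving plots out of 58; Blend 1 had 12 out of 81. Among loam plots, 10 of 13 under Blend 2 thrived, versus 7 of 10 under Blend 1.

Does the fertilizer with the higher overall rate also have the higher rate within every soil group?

Clay: Blend 2 8/17 = 47.1%, Blend 1 15/44 = 34.1% → Blend 2
Silt: Blend 2 11/58 = 19.0%, Blend 1 12/81 = 14.8% → Blend 2
Loam: Blend 2 10/13 = 76.9%, Blend 1 7/10 = 70.0% → Blend 2
Overall: Blend 2 29/88 = 33.0%, Blend 1 34/135 = 25.2% → Blend 2
Blend 2 wins overall and in every soil group — no reversal.

Yes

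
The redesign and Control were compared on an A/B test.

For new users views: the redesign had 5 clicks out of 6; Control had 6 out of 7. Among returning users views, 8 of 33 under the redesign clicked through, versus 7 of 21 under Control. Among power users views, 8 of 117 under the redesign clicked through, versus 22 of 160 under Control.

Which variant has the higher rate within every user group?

Control

New users: the redesign 5/6 = 83.3%, Control 6/7 = 85.7% → Control
Returning users: the redesign 8/33 = 24.2%, Control 7/21 = 33.3% → Control
Power users: the redesign 8/117 = 6.8%, Control 22/160 = 13.8% → Control
Control has the higher rate in all 3 groups.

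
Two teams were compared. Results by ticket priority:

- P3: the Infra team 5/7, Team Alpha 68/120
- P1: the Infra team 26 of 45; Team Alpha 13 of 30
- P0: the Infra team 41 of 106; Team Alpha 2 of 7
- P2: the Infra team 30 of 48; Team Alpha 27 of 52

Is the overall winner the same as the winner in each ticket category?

P3: the Infra team 5/7 = 71.4%, Team Alpha 68/120 = 56.7% → the Infra team
P1: the Infra team 26/45 = 57.8%, Team Alpha 13/30 = 43.3% → the Infra team
P0: the Infra team 41/106 = 38.7%, Team Alpha 2/7 = 28.6% → the Infra team
P2: the Infra team 30/48 = 62.5%, Team Alpha 27/52 = 51.9% → the Infra team
Overall: the Infra team 102/206 = 49.5%, Team Alpha 110/209 = 52.6% → Team Alpha
The Infra team wins each ticket group but Team Alpha wins overall — the comparison reverses. The Infra team's tickets skew toward P0, which has a lower base rate.

No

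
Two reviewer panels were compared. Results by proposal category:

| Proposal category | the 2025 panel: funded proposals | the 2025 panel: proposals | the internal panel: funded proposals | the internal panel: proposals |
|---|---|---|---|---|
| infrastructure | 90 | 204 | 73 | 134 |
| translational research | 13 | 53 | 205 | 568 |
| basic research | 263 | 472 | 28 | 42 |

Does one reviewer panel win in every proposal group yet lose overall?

Infrastructure: the 2025 panel 90/204 = 44.1%, the internal panel 73/134 = 54.5% → the internal panel
Translational research: the 2025 panel 13/53 = 24.5%, the internal panel 205/568 = 36.1% → the internal panel
Basic research: the 2025 panel 263/472 = 55.7%, the internal panel 28/42 = 66.7% → the internal panel
Overall: the 2025 panel 366/729 = 50.2%, the internal panel 306/744 = 41.1% → the 2025 panel
The internal panel wins each proposal group but the 2025 panel wins overall — the comparison reverses. The internal panel's proposals skew toward translational research, which has a lower base rate.

Yes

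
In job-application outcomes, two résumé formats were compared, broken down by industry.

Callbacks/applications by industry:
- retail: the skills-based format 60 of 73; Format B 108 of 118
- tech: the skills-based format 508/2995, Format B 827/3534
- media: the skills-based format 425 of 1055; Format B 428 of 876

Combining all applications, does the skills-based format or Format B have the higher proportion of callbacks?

Format B

Retail: the skills-based format 60/73 = 82.2%, Format B 108/118 = 91.5% → Format B
Tech: the skills-based format 508/2995 = 17.0%, Format B 827/3534 = 23.4% → Format B
Media: the skills-based format 425/1055 = 40.3%, Format B 428/876 = 48.9% → Format B
Overall: the skills-based format 993/4123 = 24.1%, Format B 1363/4528 = 30.1% → Format B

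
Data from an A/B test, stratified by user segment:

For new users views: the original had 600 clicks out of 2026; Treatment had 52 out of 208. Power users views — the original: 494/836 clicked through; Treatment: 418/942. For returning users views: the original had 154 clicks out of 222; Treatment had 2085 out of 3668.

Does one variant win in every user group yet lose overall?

New users: the original 600/2026 = 29.6%, Treatment 52/208 = 25.0% → the original
Power users: the original 494/836 = 59.1%, Treatment 418/942 = 44.4% → the original
Returning users: the original 154/222 = 69.4%, Treatment 2085/3668 = 56.8% → the original
Overall: the original 1248/3084 = 40.5%, Treatment 2555/4818 = 53.0% → Treatment
The original wins each user group but Treatment wins overall — the comparison reverses. The original's views skew toward new users, which has a lower base rate.

Yes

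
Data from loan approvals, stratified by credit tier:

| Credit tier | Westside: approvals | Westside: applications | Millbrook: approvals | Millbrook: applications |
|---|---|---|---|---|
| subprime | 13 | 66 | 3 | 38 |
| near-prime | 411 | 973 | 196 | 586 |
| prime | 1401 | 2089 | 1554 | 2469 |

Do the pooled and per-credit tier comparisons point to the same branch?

Subprime: Westside 13/66 = 19.7%, Millbrook 3/38 = 7.9% → Westside
Near-prime: Westside 411/973 = 42.2%, Millbrook 196/586 = 33.4% → Westside
Prime: Westside 1401/2089 = 67.1%, Millbrook 1554/2469 = 62.9% → Westside
Overall: Westside 1825/3128 = 58.3%, Millbrook 1753/3093 = 56.7% → Westside
Westside wins overall and in every credit group — no reversal.

Yes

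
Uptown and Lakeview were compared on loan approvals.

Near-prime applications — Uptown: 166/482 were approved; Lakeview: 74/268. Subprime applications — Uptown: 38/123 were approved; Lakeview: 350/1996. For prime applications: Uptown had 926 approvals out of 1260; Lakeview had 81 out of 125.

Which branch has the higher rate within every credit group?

Near-prime: Uptown 166/482 = 34.4%, Lakeview 74/268 = 27.6% → Uptown
Subprime: Uptown 38/123 = 30.9%, Lakeview 350/1996 = 17.5% → Uptown
Prime: Uptown 926/1260 = 73.5%, Lakeview 81/125 = 64.8% → Uptown
Uptown has the higher rate in all 3 groups.

Uptown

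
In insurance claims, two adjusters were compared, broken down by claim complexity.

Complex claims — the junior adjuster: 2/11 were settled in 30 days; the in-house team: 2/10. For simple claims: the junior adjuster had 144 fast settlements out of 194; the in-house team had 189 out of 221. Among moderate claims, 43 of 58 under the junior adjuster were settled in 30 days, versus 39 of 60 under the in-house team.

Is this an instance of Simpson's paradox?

No

Complex: the junior adjuster 2/11 = 18.2%, the in-house team 2/10 = 20.0% → the in-house team
Simple: the junior adjuster 144/194 = 74.2%, the in-house team 189/221 = 85.5% → the in-house team
Moderate: the junior adjuster 43/58 = 74.1%, the in-house team 39/60 = 65.0% → the junior adjuster
Overall: the junior adjuster 189/263 = 71.9%, the in-house team 230/291 = 79.0% → the in-house team
Neither sweeps: the junior adjuster wins 1 of 3 groups, the in-house team wins 2. The in-house team wins overall but not every group — no Simpson reversal.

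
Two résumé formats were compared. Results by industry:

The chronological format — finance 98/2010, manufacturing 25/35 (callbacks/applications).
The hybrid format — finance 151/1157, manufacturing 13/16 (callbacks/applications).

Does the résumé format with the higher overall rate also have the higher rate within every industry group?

Finance: the chronological format 98/2010 = 4.9%, the hybrid format 151/1157 = 13.1% → the hybrid format
Manufacturing: the chronological format 25/35 = 71.4%, the hybrid format 13/16 = 81.2% → the hybrid format
Overall: the chronological format 123/2045 = 6.0%, the hybrid format 164/1173 = 14.0% → the hybrid format
The hybrid format wins overall and in every industry group — no reversal.

Yes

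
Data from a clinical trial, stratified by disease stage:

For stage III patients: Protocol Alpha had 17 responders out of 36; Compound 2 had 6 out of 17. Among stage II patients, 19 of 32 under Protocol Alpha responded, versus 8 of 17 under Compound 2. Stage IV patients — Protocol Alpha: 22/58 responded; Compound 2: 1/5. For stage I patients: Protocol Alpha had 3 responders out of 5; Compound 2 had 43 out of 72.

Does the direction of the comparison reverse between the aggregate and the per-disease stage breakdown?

Yes

Stage III: Protocol Alpha 17/36 = 47.2%, Compound 2 6/17 = 35.3% → Protocol Alpha
Stage II: Protocol Alpha 19/32 = 59.4%, Compound 2 8/17 = 47.1% → Protocol Alpha
Stage IV: Protocol Alpha 22/58 = 37.9%, Compound 2 1/5 = 20.0% → Protocol Alpha
Stage I: Protocol Alpha 3/5 = 60.0%, Compound 2 43/72 = 59.7% → Protocol Alpha
Overall: Protocol Alpha 61/131 = 46.6%, Compound 2 58/111 = 52.3% → Compound 2
Protocol Alpha wins each disease group but Compound 2 wins overall — the comparison reverses. Protocol Alpha's patients skew toward stage IV, which has a lower base rate.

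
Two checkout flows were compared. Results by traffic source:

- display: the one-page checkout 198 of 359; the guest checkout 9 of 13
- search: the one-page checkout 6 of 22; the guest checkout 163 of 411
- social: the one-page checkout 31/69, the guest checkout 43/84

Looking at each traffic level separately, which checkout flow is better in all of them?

the guest checkout

Display: the one-page checkout 198/359 = 55.2%, the guest checkout 9/13 = 69.2% → the guest checkout
Search: the one-page checkout 6/22 = 27.3%, the guest checkout 163/411 = 39.7% → the guest checkout
Social: the one-page checkout 31/69 = 44.9%, the guest checkout 43/84 = 51.2% → the guest checkout
The guest checkout has the higher rate in all 3 groups.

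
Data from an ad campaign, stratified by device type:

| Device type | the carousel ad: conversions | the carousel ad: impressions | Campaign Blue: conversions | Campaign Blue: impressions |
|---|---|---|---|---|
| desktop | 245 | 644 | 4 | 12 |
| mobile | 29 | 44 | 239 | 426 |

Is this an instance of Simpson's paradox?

Yes

Desktop: the carousel ad 245/644 = 38.0%, Campaign Blue 4/12 = 33.3% → the carousel ad
Mobile: the carousel ad 29/44 = 65.9%, Campaign Blue 239/426 = 56.1% → the carousel ad
Overall: the carousel ad 274/688 = 39.8%, Campaign Blue 243/438 = 55.5% → Campaign Blue
The carousel ad wins each device group but Campaign Blue wins overall — the comparison reverses. The carousel ad's impressions skew toward desktop, which has a lower base rate.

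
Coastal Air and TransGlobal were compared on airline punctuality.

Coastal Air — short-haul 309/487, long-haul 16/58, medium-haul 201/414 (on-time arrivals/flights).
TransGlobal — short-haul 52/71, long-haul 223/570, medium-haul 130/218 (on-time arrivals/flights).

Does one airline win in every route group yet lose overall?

Short-haul: Coastal Air 309/487 = 63.4%, TransGlobal 52/71 = 73.2% → TransGlobal
Long-haul: Coastal Air 16/58 = 27.6%, TransGlobal 223/570 = 39.1% → TransGlobal
Medium-haul: Coastal Air 201/414 = 48.6%, TransGlobal 130/218 = 59.6% → TransGlobal
Overall: Coastal Air 526/959 = 54.8%, TransGlobal 405/859 = 47.1% → Coastal Air
TransGlobal wins each route group but Coastal Air wins overall — the comparison reverses. TransGlobal's flights skew toward long-haul, which has a lower base rate.

Yes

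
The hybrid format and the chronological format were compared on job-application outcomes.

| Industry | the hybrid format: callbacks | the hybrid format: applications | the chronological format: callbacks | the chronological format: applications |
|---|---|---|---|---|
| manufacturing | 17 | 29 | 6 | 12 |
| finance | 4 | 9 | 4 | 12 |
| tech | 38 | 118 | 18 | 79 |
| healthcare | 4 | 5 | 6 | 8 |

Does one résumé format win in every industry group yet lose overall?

Manufacturing: the hybrid format 17/29 = 58.6%, the chronological format 6/12 = 50.0% → the hybrid format
Finance: the hybrid format 4/9 = 44.4%, the chronological format 4/12 = 33.3% → the hybrid format
Tech: the hybrid format 38/118 = 32.2%, the chronological format 18/79 = 22.8% → the hybrid format
Healthcare: the hybrid format 4/5 = 80.0%, the chronological format 6/8 = 75.0% → the hybrid format
Overall: the hybrid format 63/161 = 39.1%, the chronological format 34/111 = 30.6% → the hybrid format
The hybrid format wins overall and in every industry group — no reversal.

No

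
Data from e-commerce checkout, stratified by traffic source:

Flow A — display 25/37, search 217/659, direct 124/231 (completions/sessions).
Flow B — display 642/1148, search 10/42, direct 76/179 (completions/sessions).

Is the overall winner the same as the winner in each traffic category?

Display: Flow A 25/37 = 67.6%, Flow B 642/1148 = 55.9% → Flow A
Search: Flow A 217/659 = 32.9%, Flow B 10/42 = 23.8% → Flow A
Direct: Flow A 124/231 = 53.7%, Flow B 76/179 = 42.5% → Flow A
Overall: Flow A 366/927 = 39.5%, Flow B 728/1369 = 53.2% → Flow B
Flow A wins each traffic group but Flow B wins overall — the comparison reverses. Flow A's sessions skew toward search, which has a lower base rate.

No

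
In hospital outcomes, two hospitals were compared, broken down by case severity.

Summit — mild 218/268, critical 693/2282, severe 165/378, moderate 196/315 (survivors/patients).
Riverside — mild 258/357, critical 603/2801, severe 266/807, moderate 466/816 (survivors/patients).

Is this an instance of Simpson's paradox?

No

Mild: Summit 218/268 = 81.3%, Riverside 258/357 = 72.3% → Summit
Critical: Summit 693/2282 = 30.4%, Riverside 603/2801 = 21.5% → Summit
Severe: Summit 165/378 = 43.7%, Riverside 266/807 = 33.0% → Summit
Moderate: Summit 196/315 = 62.2%, Riverside 466/816 = 57.1% → Summit
Overall: Summit 1272/3243 = 39.2%, Riverside 1593/4781 = 33.3% → Summit
Summit wins overall and in every case group — no reversal.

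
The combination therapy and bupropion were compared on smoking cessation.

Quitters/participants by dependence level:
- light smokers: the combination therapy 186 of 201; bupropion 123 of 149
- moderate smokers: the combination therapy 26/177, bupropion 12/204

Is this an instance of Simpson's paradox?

Light smokers: the combination therapy 186/201 = 92.5%, bupropion 123/149 = 82.6% → the combination therapy
Moderate smokers: the combination therapy 26/177 = 14.7%, bupropion 12/204 = 5.9% → the combination therapy
Overall: the combination therapy 212/378 = 56.1%, bupropion 135/353 = 38.2% → the combination therapy
The combination therapy wins overall and in every dependence group — no reversal.

No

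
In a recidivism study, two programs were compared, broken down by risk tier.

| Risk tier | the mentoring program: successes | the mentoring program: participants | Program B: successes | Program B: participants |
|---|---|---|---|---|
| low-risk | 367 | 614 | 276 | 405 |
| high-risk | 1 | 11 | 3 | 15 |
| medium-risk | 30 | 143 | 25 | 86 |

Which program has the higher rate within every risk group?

Program B

Low-risk: the mentoring program 367/614 = 59.8%, Program B 276/405 = 68.1% → Program B
High-risk: the mentoring program 1/11 = 9.1%, Program B 3/15 = 20.0% → Program B
Medium-risk: the mentoring program 30/143 = 21.0%, Program B 25/86 = 29.1% → Program B
Program B has the higher rate in all 3 groups.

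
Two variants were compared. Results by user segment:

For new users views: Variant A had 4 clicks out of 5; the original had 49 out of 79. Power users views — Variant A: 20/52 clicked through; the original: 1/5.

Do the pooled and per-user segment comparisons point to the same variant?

New users: Variant A 4/5 = 80.0%, the original 49/79 = 62.0% → Variant A
Power users: Variant A 20/52 = 38.5%, the original 1/5 = 20.0% → Variant A
Overall: Variant A 24/57 = 42.1%, the original 50/84 = 59.5% → the original
Variant A wins each user group but the original wins overall — the comparison reverses. Variant A's views skew toward power users, which has a lower base rate.

No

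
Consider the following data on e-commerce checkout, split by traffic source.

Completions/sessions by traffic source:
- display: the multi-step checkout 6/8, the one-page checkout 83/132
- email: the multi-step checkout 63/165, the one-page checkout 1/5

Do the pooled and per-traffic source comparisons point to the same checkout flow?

Display: the multi-step checkout 6/8 = 75.0%, the one-page checkout 83/132 = 62.9% → the multi-step checkout
Email: the multi-step checkout 63/165 = 38.2%, the one-page checkout 1/5 = 20.0% → the multi-step checkout
Overall: the multi-step checkout 69/173 = 39.9%, the one-page checkout 84/137 = 61.3% → the one-page checkout
The multi-step checkout wins each traffic group but the one-page checkout wins overall — the comparison reverses. The multi-step checkout's sessions skew toward email, which has a lower base rate.

No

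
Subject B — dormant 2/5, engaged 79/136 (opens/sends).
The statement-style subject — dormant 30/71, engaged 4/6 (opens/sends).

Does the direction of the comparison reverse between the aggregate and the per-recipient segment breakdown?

Dormant: Subject B 2/5 = 40.0%, the statement-style subject 30/71 = 42.3% → the statement-style subject
Engaged: Subject B 79/136 = 58.1%, the statement-style subject 4/6 = 66.7% → the statement-style subject
Overall: Subject B 81/141 = 57.4%, the statement-style subject 34/77 = 44.2% → Subject B
The statement-style subject wins each recipient group but Subject B wins overall — the comparison reverses. The statement-style subject's sends skew toward dormant, which has a lower base rate.

Yes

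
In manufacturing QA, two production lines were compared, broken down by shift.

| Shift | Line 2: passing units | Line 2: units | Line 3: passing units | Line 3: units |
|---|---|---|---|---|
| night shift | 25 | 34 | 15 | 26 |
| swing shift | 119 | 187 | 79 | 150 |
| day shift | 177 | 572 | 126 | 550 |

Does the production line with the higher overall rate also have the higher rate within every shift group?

Yes

Night shift: Line 2 25/34 = 73.5%, Line 3 15/26 = 57.7% → Line 2
Swing shift: Line 2 119/187 = 63.6%, Line 3 79/150 = 52.7% → Line 2
Day shift: Line 2 177/572 = 30.9%, Line 3 126/550 = 22.9% → Line 2
Overall: Line 2 321/793 = 40.5%, Line 3 220/726 = 30.3% → Line 2
Line 2 wins overall and in every shift group — no reversal.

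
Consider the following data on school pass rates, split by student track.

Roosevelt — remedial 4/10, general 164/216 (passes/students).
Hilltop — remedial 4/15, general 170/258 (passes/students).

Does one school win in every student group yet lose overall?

Remedial: Roosevelt 4/10 = 40.0%, Hilltop 4/15 = 26.7% → Roosevelt
General: Roosevelt 164/216 = 75.9%, Hilltop 170/258 = 65.9% → Roosevelt
Overall: Roosevelt 168/226 = 74.3%, Hilltop 174/273 = 63.7% → Roosevelt
Roosevelt wins overall and in every student group — no reversal.

No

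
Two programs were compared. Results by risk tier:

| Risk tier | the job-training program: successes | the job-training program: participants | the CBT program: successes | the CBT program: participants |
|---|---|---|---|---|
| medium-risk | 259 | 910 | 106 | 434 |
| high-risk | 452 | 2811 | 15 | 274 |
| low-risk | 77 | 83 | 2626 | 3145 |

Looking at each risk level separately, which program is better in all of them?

Medium-risk: the job-training program 259/910 = 28.5%, the CBT program 106/434 = 24.4% → the job-training program
High-risk: the job-training program 452/2811 = 16.1%, the CBT program 15/274 = 5.5% → the job-training program
Low-risk: the job-training program 77/83 = 92.8%, the CBT program 2626/3145 = 83.5% → the job-training program
The job-training program has the higher rate in all 3 groups.

the job-training program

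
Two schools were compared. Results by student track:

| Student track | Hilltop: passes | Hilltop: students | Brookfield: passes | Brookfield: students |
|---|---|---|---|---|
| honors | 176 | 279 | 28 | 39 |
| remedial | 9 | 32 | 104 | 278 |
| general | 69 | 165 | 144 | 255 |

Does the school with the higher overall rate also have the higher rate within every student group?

Honors: Hilltop 176/279 = 63.1%, Brookfield 28/39 = 71.8% → Brookfield
Remedial: Hilltop 9/32 = 28.1%, Brookfield 104/278 = 37.4% → Brookfield
General: Hilltop 69/165 = 41.8%, Brookfield 144/255 = 56.5% → Brookfield
Overall: Hilltop 254/476 = 53.4%, Brookfield 276/572 = 48.3% → Hilltop
Brookfield wins each student group but Hilltop wins overall — the comparison reverses. Brookfield's students skew toward remedial, which has a lower base rate.

No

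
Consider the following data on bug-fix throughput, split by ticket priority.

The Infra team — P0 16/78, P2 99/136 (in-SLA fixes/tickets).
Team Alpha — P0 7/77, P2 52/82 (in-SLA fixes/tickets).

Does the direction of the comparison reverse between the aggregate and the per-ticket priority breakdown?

P0: the Infra team 16/78 = 20.5%, Team Alpha 7/77 = 9.1% → the Infra team
P2: the Infra team 99/136 = 72.8%, Team Alpha 52/82 = 63.4% → the Infra team
Overall: the Infra team 115/214 = 53.7%, Team Alpha 59/159 = 37.1% → the Infra team
The Infra team wins overall and in every ticket group — no reversal.

No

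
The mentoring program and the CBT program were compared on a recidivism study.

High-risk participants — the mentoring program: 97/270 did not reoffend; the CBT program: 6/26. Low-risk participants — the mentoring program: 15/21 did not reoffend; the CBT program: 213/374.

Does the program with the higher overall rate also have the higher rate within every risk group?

No

High-risk: the mentoring program 97/270 = 35.9%, the CBT program 6/26 = 23.1% → the mentoring program
Low-risk: the mentoring program 15/21 = 71.4%, the CBT program 213/374 = 57.0% → the mentoring program
Overall: the mentoring program 112/291 = 38.5%, the CBT program 219/400 = 54.8% → the CBT program
The mentoring program wins each risk group but the CBT program wins overall — the comparison reverses. The mentoring program's participants skew toward high-risk, which has a lower base rate.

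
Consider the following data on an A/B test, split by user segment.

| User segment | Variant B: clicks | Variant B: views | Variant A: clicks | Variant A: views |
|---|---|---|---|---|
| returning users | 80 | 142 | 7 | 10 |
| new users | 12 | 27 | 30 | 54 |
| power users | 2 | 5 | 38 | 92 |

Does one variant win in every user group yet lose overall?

Yes

Returning users: Variant B 80/142 = 56.3%, Variant A 7/10 = 70.0% → Variant A
New users: Variant B 12/27 = 44.4%, Variant A 30/54 = 55.6% → Variant A
Power users: Variant B 2/5 = 40.0%, Variant A 38/92 = 41.3% → Variant A
Overall: Variant B 94/174 = 54.0%, Variant A 75/156 = 48.1% → Variant B
Variant A wins each user group but Variant B wins overall — the comparison reverses. Variant A's views skew toward power users, which has a lower base rate.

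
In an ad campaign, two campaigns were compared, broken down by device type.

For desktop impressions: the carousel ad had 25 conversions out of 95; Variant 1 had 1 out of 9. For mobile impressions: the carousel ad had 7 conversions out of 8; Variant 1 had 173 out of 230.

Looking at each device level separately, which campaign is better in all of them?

the carousel ad

Desktop: the carousel ad 25/95 = 26.3%, Variant 1 1/9 = 11.1% → the carousel ad
Mobile: the carousel ad 7/8 = 87.5%, Variant 1 173/230 = 75.2% → the carousel ad
The carousel ad has the higher rate in both groups.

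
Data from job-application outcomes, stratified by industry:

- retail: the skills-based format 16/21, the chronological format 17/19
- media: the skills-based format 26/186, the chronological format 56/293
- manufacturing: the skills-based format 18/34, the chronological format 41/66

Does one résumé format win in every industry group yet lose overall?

Retail: the skills-based format 16/21 = 76.2%, the chronological format 17/19 = 89.5% → the chronological format
Media: the skills-based format 26/186 = 14.0%, the chronological format 56/293 = 19.1% → the chronological format
Manufacturing: the skills-based format 18/34 = 52.9%, the chronological format 41/66 = 62.1% → the chronological format
Overall: the skills-based format 60/241 = 24.9%, the chronological format 114/378 = 30.2% → the chronological format
The chronological format wins overall and in every industry group — no reversal.

No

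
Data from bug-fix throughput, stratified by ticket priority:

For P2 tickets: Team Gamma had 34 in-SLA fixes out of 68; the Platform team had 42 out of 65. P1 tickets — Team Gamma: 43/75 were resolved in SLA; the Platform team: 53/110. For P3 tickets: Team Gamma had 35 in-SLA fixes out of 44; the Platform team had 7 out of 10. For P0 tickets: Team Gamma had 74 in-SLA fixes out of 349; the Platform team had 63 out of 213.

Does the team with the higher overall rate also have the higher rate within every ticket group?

P2: Team Gamma 34/68 = 50.0%, the Platform team 42/65 = 64.6% → the Platform team
P1: Team Gamma 43/75 = 57.3%, the Platform team 53/110 = 48.2% → Team Gamma
P3: Team Gamma 35/44 = 79.5%, the Platform team 7/10 = 70.0% → Team Gamma
P0: Team Gamma 74/349 = 21.2%, the Platform team 63/213 = 29.6% → the Platform team
Overall: Team Gamma 186/536 = 34.7%, the Platform team 165/398 = 41.5% → the Platform team
Neither sweeps: Team Gamma wins 2 of 4 groups, the Platform team wins 2. The Platform team wins overall but not every group — no Simpson reversal.

No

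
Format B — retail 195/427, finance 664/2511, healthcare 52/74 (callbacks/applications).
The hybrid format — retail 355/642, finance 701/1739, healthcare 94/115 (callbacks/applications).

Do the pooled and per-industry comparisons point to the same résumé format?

Retail: Format B 195/427 = 45.7%, the hybrid format 355/642 = 55.3% → the hybrid format
Finance: Format B 664/2511 = 26.4%, the hybrid format 701/1739 = 40.3% → the hybrid format
Healthcare: Format B 52/74 = 70.3%, the hybrid format 94/115 = 81.7% → the hybrid format
Overall: Format B 911/3012 = 30.2%, the hybrid format 1150/2496 = 46.1% → the hybrid format
The hybrid format wins overall and in every industry group — no reversal.

Yes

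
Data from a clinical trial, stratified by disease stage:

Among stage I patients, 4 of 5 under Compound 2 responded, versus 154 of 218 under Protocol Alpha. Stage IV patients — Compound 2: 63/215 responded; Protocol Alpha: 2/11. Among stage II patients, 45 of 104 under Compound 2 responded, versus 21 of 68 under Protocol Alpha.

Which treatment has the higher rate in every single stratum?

Stage I: Compound 2 4/5 = 80.0%, Protocol Alpha 154/218 = 70.6% → Compound 2
Stage IV: Compound 2 63/215 = 29.3%, Protocol Alpha 2/11 = 18.2% → Compound 2
Stage II: Compound 2 45/104 = 43.3%, Protocol Alpha 21/68 = 30.9% → Compound 2
Compound 2 has the higher rate in all 3 groups.

Compound 2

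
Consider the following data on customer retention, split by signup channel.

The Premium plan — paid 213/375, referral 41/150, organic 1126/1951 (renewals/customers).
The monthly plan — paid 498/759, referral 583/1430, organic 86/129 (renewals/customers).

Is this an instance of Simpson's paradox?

Yes

Paid: the Premium plan 213/375 = 56.8%, the monthly plan 498/759 = 65.6% → the monthly plan
Referral: the Premium plan 41/150 = 27.3%, the monthly plan 583/1430 = 40.8% → the monthly plan
Organic: the Premium plan 1126/1951 = 57.7%, the monthly plan 86/129 = 66.7% → the monthly plan
Overall: the Premium plan 1380/2476 = 55.7%, the monthly plan 1167/2318 = 50.3% → the Premium plan
The monthly plan wins each signup group but the Premium plan wins overall — the comparison reverses. The monthly plan's customers skew toward referral, which has a lower base rate.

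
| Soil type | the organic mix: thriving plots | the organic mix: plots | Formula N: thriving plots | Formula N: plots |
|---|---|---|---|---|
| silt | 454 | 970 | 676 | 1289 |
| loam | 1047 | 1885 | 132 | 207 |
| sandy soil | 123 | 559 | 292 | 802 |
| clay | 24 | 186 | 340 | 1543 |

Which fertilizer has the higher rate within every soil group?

Formula N

Silt: the organic mix 454/970 = 46.8%, Formula N 676/1289 = 52.4% → Formula N
Loam: the organic mix 1047/1885 = 55.5%, Formula N 132/207 = 63.8% → Formula N
Sandy soil: the organic mix 123/559 = 22.0%, Formula N 292/802 = 36.4% → Formula N
Clay: the organic mix 24/186 = 12.9%, Formula N 340/1543 = 22.0% → Formula N
Formula N has the higher rate in all 4 groups.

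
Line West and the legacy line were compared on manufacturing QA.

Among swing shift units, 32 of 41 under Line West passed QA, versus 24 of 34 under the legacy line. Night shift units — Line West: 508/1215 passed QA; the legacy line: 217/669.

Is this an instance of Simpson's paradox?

No

Swing shift: Line West 32/41 = 78.0%, the legacy line 24/34 = 70.6% → Line West
Night shift: Line West 508/1215 = 41.8%, the legacy line 217/669 = 32.4% → Line West
Overall: Line West 540/1256 = 43.0%, the legacy line 241/703 = 34.3% → Line West
Line West wins overall and in every shift group — no reversal.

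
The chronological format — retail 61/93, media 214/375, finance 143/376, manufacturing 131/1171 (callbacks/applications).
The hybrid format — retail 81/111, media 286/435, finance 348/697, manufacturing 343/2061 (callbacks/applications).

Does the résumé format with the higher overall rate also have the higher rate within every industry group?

Retail: the chronological format 61/93 = 65.6%, the hybrid format 81/111 = 73.0% → the hybrid format
Media: the chronological format 214/375 = 57.1%, the hybrid format 286/435 = 65.7% → the hybrid format
Finance: the chronological format 143/376 = 38.0%, the hybrid format 348/697 = 49.9% → the hybrid format
Manufacturing: the chronological format 131/1171 = 11.2%, the hybrid format 343/2061 = 16.6% → the hybrid format
Overall: the chronological format 549/2015 = 27.2%, the hybrid format 1058/3304 = 32.0% → the hybrid format
The hybrid format wins overall and in every industry group — no reversal.

Yes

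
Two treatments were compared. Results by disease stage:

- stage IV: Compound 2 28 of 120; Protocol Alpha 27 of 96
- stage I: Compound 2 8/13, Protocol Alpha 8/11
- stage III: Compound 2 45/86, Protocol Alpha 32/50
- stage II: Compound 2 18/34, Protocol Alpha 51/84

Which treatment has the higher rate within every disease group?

Protocol Alpha

Stage IV: Compound 2 28/120 = 23.3%, Protocol Alpha 27/96 = 28.1% → Protocol Alpha
Stage I: Compound 2 8/13 = 61.5%, Protocol Alpha 8/11 = 72.7% → Protocol Alpha
Stage III: Compound 2 45/86 = 52.3%, Protocol Alpha 32/50 = 64.0% → Protocol Alpha
Stage II: Compound 2 18/34 = 52.9%, Protocol Alpha 51/84 = 60.7% → Protocol Alpha
Protocol Alpha has the higher rate in all 4 groups.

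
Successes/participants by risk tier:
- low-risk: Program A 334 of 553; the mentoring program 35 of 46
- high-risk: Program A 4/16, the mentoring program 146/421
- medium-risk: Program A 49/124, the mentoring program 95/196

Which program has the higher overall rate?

Program A

Low-risk: Program A 334/553 = 60.4%, the mentoring program 35/46 = 76.1% → the mentoring program
High-risk: Program A 4/16 = 25.0%, the mentoring program 146/421 = 34.7% → the mentoring program
Medium-risk: Program A 49/124 = 39.5%, the mentoring program 95/196 = 48.5% → the mentoring program
Overall: Program A 387/693 = 55.8%, the mentoring program 276/663 = 41.6% → Program A
(The mentoring program wins every risk group but Program A wins overall — the mentoring program's participants skew toward the low-rate high-risk group.)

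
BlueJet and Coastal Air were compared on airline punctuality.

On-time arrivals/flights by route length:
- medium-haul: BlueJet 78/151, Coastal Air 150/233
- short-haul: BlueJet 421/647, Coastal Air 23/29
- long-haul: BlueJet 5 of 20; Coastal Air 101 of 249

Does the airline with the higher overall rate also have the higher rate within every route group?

No

Medium-haul: BlueJet 78/151 = 51.7%, Coastal Air 150/233 = 64.4% → Coastal Air
Short-haul: BlueJet 421/647 = 65.1%, Coastal Air 23/29 = 79.3% → Coastal Air
Long-haul: BlueJet 5/20 = 25.0%, Coastal Air 101/249 = 40.6% → Coastal Air
Overall: BlueJet 504/818 = 61.6%, Coastal Air 274/511 = 53.6% → BlueJet
Coastal Air wins each route group but BlueJet wins overall — the comparison reverses. Coastal Air's flights skew toward long-haul, which has a lower base rate.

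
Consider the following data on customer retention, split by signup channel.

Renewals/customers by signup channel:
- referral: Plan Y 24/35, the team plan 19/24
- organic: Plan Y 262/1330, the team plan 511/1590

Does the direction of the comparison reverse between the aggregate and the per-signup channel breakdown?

No

Referral: Plan Y 24/35 = 68.6%, the team plan 19/24 = 79.2% → the team plan
Organic: Plan Y 262/1330 = 19.7%, the team plan 511/1590 = 32.1% → the team plan
Overall: Plan Y 286/1365 = 21.0%, the team plan 530/1614 = 32.8% → the team plan
The team plan wins overall and in every signup group — no reversal.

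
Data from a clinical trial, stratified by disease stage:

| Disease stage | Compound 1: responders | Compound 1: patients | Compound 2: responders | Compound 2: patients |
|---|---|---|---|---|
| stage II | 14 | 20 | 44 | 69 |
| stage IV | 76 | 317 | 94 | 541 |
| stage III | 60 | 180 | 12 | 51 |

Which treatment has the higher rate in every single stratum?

Stage II: Compound 1 14/20 = 70.0%, Compound 2 44/69 = 63.8% → Compound 1
Stage IV: Compound 1 76/317 = 24.0%, Compound 2 94/541 = 17.4% → Compound 1
Stage III: Compound 1 60/180 = 33.3%, Compound 2 12/51 = 23.5% → Compound 1
Compound 1 has the higher rate in all 3 groups.

Compound 1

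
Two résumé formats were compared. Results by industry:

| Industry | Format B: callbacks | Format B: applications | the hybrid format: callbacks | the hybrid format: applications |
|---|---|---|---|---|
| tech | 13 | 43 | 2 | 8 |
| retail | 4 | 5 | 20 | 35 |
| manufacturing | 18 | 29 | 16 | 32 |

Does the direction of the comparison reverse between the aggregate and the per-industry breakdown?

Yes

Tech: Format B 13/43 = 30.2%, the hybrid format 2/8 = 25.0% → Format B
Retail: Format B 4/5 = 80.0%, the hybrid format 20/35 = 57.1% → Format B
Manufacturing: Format B 18/29 = 62.1%, the hybrid format 16/32 = 50.0% → Format B
Overall: Format B 35/77 = 45.5%, the hybrid format 38/75 = 50.7% → the hybrid format
Format B wins each industry group but the hybrid format wins overall — the comparison reverses. Format B's applications skew toward tech, which has a lower base rate.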